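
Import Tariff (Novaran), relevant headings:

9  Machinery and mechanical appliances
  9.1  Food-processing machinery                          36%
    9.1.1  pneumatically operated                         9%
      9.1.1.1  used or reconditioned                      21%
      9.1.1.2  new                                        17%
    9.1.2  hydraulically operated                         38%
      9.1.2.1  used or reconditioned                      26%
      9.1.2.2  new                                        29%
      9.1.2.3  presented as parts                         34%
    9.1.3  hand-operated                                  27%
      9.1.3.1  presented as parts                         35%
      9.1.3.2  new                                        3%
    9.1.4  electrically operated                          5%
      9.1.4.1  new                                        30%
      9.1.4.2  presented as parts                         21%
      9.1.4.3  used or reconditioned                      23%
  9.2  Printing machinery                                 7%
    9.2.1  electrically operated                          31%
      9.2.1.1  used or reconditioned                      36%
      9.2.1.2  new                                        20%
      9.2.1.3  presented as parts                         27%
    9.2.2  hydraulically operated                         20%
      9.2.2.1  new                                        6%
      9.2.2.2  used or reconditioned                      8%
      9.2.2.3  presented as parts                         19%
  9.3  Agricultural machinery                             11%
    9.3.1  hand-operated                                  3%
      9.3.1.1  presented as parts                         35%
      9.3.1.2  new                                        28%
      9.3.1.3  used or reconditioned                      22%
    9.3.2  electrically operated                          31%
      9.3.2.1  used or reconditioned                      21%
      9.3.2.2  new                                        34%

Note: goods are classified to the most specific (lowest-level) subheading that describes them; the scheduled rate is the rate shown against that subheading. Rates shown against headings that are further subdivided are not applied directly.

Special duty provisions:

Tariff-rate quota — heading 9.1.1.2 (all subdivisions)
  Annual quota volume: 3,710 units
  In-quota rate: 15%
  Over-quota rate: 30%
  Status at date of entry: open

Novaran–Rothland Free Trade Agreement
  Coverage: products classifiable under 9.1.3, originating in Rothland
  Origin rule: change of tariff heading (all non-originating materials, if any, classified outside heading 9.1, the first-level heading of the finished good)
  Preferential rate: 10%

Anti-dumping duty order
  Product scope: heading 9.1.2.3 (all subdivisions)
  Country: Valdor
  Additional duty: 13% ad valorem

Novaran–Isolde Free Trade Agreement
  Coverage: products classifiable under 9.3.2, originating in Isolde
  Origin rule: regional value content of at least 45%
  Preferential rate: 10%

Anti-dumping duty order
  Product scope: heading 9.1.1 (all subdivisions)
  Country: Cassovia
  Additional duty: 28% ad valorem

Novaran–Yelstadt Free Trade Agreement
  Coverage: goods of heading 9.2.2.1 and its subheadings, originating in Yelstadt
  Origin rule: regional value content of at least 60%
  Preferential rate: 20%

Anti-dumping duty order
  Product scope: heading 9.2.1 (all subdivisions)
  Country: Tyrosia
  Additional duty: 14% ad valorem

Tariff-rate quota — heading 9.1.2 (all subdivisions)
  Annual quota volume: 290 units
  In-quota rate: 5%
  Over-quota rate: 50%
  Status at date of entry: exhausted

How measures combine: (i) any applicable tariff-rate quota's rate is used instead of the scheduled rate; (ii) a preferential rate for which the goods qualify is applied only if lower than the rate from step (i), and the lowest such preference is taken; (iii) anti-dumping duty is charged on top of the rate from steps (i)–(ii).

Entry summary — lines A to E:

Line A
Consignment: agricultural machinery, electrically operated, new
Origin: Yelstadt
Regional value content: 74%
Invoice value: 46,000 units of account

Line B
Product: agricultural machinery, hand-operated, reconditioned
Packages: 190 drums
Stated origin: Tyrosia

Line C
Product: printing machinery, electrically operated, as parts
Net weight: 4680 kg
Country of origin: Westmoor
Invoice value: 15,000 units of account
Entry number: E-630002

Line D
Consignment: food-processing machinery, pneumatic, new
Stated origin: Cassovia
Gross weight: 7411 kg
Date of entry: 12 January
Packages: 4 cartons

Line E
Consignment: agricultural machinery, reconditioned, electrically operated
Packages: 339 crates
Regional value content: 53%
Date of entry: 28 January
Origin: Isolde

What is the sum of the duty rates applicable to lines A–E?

136%

Line A: agricultural → 9.3; electrically operated → 9.3.2; new → 9.3.2.2. Scheduled 34%. Yelstadt agreement on 9.2.2.1: 9.3.2.2 not covered. → 34%.
Line B: agricultural → 9.3; hand-operated → 9.3.1; reconditioned → 9.3.1.3. Scheduled 22%. No special measure applies. → 22%.
Line C: printing → 9.2; electrically operated → 9.2.1; as parts → 9.2.1.3. Scheduled 27%. No special measure applies. → 27%.
Line D: food-processing → 9.1; pneumatic → 9.1.1; new → 9.1.1.2. Scheduled 17%. quota on 9.1.1.2 open → in-quota 15%; anti-dumping (Cassovia, 9.1.1): +28%; total 15% + 28% = 43%. → 43%.
Line E: agricultural → 9.3; electrically operated → 9.3.2; reconditioned → 9.3.2.1. Scheduled 21%. Isolde agreement on 9.3.2: RVC ≥ 45% → 10% available; preferential 10%. → 10%.
Sum: 34% + 22% + 27% + 43% + 10% = 136%.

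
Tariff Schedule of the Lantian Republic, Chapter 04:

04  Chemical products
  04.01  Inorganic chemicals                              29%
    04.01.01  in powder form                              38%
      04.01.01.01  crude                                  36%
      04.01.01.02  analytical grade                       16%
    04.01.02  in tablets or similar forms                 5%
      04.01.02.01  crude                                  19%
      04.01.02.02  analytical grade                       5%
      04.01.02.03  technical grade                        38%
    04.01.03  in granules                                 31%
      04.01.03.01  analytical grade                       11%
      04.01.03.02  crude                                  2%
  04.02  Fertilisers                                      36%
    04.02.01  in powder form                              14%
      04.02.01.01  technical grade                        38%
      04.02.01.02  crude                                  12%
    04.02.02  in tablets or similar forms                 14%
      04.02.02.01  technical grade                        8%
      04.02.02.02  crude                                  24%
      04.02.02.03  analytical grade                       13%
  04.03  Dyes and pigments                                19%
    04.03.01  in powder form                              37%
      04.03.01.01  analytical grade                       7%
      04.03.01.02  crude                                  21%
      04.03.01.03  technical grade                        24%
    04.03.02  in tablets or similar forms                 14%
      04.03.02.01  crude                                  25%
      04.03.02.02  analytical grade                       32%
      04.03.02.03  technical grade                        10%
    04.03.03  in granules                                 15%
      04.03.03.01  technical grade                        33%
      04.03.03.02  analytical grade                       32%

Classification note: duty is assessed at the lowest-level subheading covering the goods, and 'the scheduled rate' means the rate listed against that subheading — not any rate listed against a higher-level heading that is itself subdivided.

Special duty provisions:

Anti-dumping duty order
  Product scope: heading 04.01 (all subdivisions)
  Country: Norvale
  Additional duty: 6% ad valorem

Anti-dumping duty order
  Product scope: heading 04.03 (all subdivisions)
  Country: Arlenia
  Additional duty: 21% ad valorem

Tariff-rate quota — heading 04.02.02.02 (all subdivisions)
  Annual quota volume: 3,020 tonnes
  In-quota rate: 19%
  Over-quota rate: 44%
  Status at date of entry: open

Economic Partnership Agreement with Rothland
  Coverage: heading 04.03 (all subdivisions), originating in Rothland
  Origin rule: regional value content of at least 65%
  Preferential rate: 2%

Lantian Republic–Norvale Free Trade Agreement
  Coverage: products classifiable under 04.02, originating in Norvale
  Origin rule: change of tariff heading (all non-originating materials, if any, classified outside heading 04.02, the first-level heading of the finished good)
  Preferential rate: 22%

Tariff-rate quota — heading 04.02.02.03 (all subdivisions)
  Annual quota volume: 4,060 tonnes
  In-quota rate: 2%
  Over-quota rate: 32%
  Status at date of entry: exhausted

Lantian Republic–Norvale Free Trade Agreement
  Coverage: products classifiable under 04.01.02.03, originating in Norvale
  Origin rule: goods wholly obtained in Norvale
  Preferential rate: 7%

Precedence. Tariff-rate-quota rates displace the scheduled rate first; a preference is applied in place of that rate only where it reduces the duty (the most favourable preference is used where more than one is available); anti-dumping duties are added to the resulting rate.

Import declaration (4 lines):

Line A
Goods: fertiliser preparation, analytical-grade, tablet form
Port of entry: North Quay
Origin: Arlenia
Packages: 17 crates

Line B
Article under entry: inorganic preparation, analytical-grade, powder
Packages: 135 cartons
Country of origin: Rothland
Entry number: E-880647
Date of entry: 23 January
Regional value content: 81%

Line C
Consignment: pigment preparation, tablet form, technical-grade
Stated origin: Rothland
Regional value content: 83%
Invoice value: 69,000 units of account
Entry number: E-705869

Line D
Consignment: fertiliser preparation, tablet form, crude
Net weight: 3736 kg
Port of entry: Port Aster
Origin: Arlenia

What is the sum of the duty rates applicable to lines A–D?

Line A: fertiliser → 04.02; tablet form → 04.02.02; analytical-grade → 04.02.02.03. Scheduled 13%. quota on 04.02.02.03 exhausted → over-quota 32%. → 32%.
Line B: inorganic → 04.01; powder → 04.01.01; analytical-grade → 04.01.01.02. Scheduled 16%. Rothland agreement on 04.03: 04.01.01.02 not covered. → 16%.
Line C: pigment → 04.03; tablet form → 04.03.02; technical-grade → 04.03.02.03. Scheduled 10%. Rothland agreement on 04.03: RVC ≥ 65% → 2% available; preferential 2%. → 2%.
Line D: fertiliser → 04.02; tablet form → 04.02.02; crude → 04.02.02.02. Scheduled 24%. quota on 04.02.02.02 open → in-quota 19%. → 19%.
Sum: 32% + 16% + 2% + 19% = 69%.

69%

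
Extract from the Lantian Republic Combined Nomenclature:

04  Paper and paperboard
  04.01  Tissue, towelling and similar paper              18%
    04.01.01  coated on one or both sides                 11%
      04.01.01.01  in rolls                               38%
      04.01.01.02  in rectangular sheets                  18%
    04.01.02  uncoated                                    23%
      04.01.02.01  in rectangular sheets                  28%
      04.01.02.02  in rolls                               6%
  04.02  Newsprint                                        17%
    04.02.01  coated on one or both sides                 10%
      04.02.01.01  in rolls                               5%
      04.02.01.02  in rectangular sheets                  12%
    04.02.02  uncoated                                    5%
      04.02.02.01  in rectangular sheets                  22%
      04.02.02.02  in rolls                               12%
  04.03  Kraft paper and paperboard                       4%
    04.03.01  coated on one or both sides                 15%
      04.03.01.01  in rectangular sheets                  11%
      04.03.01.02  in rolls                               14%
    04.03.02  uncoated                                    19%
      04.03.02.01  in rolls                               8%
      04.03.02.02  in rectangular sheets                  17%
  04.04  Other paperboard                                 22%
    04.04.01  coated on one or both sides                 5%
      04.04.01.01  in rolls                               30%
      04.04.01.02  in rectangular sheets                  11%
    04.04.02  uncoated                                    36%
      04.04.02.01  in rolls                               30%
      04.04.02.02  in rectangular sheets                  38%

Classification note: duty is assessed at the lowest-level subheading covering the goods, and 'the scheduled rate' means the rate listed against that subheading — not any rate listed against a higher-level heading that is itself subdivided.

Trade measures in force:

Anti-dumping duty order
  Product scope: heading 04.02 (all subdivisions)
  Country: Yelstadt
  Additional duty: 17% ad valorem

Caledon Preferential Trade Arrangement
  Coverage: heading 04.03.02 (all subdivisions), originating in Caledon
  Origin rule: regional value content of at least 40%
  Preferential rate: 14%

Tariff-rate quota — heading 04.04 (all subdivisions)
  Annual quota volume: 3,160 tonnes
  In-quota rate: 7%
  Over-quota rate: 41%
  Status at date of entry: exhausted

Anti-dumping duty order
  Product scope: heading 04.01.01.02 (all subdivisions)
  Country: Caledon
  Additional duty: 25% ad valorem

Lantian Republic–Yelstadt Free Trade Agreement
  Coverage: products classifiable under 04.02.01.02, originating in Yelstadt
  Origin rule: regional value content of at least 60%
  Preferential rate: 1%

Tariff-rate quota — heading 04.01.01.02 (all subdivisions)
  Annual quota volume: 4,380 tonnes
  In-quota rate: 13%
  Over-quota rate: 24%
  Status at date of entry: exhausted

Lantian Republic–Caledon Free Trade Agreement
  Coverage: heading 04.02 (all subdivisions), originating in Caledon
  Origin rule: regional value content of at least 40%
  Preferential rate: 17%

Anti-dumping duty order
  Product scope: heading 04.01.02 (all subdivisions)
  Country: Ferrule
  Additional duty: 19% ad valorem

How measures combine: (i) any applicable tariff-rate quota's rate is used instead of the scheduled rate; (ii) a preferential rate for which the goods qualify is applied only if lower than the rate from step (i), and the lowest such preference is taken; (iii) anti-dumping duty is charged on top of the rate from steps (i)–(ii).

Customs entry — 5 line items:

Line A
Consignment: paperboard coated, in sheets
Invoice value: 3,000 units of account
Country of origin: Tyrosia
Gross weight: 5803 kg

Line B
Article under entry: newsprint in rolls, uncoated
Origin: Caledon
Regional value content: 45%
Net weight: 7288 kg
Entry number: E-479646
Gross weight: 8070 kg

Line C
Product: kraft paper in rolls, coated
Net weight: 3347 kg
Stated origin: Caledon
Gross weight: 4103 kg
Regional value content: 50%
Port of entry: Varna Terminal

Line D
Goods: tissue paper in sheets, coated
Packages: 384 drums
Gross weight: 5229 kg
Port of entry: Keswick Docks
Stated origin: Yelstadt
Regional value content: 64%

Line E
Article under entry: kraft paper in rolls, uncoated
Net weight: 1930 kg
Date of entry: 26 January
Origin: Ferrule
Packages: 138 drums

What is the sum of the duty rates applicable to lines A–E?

Line A: paperboard → 04.04; coated → 04.04.01; in sheets → 04.04.01.02. Scheduled 11%. quota on 04.04 exhausted → over-quota 41%. → 41%.
Line B: newsprint → 04.02; uncoated → 04.02.02; in rolls → 04.02.02.02. Scheduled 12%. Caledon agreement on 04.03.02: 04.02.02.02 not covered; Caledon agreement on 04.02: RVC ≥ 40% → 17% available; preference 17% not lower than 12% → no reduction. → 12%.
Line C: kraft paper → 04.03; coated → 04.03.01; in rolls → 04.03.01.02. Scheduled 14%. Caledon agreement on 04.03.02: 04.03.01.02 not covered; Caledon agreement on 04.02: 04.03.01.02 not covered. → 14%.
Line D: tissue paper → 04.01; coated → 04.01.01; in sheets → 04.01.01.02. Scheduled 18%. quota on 04.01.01.02 exhausted → over-quota 24%; Yelstadt agreement on 04.02.01.02: 04.01.01.02 not covered. → 24%.
Line E: kraft paper → 04.03; uncoated → 04.03.02; in rolls → 04.03.02.01. Scheduled 8%. No special measure applies. → 8%.
Sum: 41% + 12% + 14% + 24% + 8% = 99%.

99%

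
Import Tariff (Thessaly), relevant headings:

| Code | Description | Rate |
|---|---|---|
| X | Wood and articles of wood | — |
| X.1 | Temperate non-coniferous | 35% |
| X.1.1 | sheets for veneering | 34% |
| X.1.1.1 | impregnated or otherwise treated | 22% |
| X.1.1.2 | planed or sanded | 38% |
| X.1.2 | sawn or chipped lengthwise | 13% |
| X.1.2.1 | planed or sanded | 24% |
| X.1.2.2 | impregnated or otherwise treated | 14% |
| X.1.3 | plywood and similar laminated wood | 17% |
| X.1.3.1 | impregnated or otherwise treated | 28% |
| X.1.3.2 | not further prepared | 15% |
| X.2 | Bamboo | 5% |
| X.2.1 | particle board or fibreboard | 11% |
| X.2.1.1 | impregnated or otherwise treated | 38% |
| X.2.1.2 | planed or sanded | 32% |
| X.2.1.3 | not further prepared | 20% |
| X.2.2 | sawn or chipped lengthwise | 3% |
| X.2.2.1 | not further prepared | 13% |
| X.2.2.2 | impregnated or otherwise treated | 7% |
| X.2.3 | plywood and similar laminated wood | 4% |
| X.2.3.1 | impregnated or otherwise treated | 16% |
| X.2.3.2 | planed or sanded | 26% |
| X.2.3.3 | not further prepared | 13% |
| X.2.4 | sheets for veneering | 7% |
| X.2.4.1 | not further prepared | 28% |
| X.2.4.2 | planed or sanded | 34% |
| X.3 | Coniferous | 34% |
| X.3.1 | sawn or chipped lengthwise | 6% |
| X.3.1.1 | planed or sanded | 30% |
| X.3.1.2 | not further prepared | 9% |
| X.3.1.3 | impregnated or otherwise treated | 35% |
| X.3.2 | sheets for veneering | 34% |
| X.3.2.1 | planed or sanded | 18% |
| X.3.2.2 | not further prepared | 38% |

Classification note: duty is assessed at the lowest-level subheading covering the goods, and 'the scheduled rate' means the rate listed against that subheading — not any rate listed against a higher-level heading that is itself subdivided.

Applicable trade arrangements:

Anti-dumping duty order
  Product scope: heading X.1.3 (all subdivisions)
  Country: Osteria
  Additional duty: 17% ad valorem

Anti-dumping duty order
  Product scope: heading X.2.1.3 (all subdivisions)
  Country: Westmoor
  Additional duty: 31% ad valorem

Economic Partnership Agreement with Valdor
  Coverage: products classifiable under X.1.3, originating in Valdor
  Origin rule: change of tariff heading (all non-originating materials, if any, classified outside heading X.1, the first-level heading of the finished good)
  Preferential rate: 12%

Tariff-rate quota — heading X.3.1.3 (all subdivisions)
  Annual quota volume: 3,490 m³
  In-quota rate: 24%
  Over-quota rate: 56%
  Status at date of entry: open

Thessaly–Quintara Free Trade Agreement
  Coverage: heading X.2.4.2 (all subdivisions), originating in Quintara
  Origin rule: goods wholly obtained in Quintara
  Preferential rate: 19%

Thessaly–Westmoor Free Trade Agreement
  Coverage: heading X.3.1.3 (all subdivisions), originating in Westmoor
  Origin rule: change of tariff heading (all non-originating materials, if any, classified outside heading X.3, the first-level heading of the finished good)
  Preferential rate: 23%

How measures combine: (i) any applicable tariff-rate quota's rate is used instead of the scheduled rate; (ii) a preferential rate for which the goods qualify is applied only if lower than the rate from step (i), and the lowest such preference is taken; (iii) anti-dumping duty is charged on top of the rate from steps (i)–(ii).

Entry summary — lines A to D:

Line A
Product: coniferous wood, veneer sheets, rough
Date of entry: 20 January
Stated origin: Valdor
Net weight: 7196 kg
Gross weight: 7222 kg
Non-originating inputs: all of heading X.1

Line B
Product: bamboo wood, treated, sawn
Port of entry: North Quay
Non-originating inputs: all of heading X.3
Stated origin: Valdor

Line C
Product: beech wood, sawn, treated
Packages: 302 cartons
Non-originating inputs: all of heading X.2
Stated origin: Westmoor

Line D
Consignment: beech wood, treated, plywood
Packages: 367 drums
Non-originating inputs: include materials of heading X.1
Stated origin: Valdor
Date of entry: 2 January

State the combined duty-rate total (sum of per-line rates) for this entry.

87%

Line A: coniferous → X.3; veneer sheets → X.3.2; rough → X.3.2.2. Scheduled 38%. Valdor agreement on X.1.3: X.3.2.2 not covered. → 38%.
Line B: bamboo → X.2; sawn → X.2.2; treated → X.2.2.2. Scheduled 7%. Valdor agreement on X.1.3: X.2.2.2 not covered. → 7%.
Line C: beech → X.1; sawn → X.1.2; treated → X.1.2.2. Scheduled 14%. Westmoor agreement on X.3.1.3: X.1.2.2 not covered. → 14%.
Line D: beech → X.1; plywood → X.1.3; treated → X.1.3.1. Scheduled 28%. Valdor agreement on X.1.3: CTH not met. → 28%.
Sum: 38% + 7% + 14% + 28% = 87%.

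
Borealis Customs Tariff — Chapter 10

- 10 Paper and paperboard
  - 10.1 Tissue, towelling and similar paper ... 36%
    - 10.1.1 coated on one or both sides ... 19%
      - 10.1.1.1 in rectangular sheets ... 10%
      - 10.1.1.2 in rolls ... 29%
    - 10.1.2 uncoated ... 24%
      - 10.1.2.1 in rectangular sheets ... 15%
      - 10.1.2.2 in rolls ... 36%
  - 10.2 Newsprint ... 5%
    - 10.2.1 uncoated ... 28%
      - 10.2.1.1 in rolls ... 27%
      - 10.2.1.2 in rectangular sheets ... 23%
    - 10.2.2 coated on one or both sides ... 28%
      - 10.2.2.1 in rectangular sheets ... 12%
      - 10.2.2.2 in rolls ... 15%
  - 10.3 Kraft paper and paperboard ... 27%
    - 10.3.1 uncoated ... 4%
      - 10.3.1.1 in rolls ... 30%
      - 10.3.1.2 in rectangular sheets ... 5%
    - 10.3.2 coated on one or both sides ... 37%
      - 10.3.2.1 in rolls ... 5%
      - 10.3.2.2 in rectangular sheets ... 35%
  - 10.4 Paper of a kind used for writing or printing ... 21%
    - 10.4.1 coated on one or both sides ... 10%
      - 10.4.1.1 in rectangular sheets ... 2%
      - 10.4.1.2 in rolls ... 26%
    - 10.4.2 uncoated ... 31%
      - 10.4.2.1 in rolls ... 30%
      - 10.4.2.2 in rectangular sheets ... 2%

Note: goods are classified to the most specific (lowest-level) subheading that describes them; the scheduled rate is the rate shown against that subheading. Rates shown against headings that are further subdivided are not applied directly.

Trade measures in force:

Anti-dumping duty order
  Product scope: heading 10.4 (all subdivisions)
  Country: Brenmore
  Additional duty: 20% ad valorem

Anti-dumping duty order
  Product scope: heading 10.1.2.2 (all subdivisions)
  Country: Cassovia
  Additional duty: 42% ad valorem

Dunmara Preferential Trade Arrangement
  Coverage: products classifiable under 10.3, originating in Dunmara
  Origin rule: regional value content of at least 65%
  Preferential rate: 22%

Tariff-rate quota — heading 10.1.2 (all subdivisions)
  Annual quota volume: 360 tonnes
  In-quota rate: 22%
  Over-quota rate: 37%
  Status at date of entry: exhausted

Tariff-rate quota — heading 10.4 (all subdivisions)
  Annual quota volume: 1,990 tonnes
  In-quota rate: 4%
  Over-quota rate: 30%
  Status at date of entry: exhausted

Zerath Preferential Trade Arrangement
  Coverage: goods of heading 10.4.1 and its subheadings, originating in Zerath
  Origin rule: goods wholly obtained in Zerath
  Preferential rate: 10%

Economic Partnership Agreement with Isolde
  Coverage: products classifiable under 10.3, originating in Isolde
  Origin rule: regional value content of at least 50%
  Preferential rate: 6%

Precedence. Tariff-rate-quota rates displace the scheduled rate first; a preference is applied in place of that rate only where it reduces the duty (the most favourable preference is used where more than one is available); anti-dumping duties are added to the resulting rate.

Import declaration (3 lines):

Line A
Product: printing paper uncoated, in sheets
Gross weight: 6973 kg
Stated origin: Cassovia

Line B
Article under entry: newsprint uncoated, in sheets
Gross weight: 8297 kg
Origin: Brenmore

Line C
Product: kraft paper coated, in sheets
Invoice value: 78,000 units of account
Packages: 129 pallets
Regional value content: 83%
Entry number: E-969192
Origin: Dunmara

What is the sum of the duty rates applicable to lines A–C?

Line A: printing paper → 10.4; uncoated → 10.4.2; in sheets → 10.4.2.2. Scheduled 2%. quota on 10.4 exhausted → over-quota 30%. → 30%.
Line B: newsprint → 10.2; uncoated → 10.2.1; in sheets → 10.2.1.2. Scheduled 23%. No special measure applies. → 23%.
Line C: kraft paper → 10.3; coated → 10.3.2; in sheets → 10.3.2.2. Scheduled 35%. Dunmara agreement on 10.3: RVC ≥ 65% → 22% available; preferential 22%. → 22%.
Sum: 30% + 23% + 22% = 75%.

75%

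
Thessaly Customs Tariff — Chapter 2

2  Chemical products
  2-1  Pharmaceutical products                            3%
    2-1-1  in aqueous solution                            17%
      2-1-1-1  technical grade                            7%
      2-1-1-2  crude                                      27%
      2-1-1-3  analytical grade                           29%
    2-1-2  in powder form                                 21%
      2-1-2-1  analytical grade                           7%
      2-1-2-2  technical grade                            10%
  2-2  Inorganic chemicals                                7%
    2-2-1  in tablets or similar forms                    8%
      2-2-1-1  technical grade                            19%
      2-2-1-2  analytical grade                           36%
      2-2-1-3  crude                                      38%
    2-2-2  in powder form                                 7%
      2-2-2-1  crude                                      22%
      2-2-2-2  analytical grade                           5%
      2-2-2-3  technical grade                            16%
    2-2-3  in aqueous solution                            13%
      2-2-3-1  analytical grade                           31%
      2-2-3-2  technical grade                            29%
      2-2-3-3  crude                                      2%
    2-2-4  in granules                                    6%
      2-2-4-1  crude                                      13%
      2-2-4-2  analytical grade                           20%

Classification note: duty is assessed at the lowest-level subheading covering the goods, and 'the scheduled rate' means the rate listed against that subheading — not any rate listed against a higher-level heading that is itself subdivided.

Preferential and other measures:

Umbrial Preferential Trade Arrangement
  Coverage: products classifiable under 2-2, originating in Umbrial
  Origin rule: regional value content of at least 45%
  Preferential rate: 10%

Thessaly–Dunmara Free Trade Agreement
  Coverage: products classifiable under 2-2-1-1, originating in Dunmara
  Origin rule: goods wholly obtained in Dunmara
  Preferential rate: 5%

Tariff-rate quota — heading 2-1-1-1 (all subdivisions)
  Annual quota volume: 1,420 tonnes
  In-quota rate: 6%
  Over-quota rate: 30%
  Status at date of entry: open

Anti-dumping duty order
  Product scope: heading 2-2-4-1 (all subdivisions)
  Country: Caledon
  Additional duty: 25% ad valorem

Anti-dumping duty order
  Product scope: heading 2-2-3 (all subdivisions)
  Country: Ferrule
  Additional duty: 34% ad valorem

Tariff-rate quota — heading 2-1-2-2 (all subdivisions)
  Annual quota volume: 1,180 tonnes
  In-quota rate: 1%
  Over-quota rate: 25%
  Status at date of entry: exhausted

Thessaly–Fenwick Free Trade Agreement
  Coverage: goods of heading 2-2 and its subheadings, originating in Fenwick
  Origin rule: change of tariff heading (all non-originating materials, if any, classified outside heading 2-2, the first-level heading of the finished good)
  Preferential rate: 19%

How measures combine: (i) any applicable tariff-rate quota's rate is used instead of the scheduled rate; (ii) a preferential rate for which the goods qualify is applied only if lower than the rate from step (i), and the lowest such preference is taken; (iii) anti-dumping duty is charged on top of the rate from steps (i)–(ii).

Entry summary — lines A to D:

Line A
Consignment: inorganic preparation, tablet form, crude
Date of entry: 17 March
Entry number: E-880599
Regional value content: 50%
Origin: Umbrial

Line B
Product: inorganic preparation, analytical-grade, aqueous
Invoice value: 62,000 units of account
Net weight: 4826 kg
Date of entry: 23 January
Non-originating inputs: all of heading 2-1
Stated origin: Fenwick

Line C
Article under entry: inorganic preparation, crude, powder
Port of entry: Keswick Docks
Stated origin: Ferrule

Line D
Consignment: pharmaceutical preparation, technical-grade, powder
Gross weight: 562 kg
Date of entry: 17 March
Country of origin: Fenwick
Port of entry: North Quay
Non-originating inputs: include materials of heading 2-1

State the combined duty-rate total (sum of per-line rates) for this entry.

76%

Line A: inorganic → 2-2; tablet form → 2-2-1; crude → 2-2-1-3. Scheduled 38%. Umbrial agreement on 2-2: RVC ≥ 45% → 10% available; preferential 10%. → 10%.
Line B: inorganic → 2-2; aqueous → 2-2-3; analytical-grade → 2-2-3-1. Scheduled 31%. Fenwick agreement on 2-2: CTH met → 19% available; preferential 19%. → 19%.
Line C: inorganic → 2-2; powder → 2-2-2; crude → 2-2-2-1. Scheduled 22%. No special measure applies. → 22%.
Line D: pharmaceutical → 2-1; powder → 2-1-2; technical-grade → 2-1-2-2. Scheduled 10%. quota on 2-1-2-2 exhausted → over-quota 25%; Fenwick agreement on 2-2: 2-1-2-2 not covered. → 25%.
Sum: 10% + 19% + 22% + 25% = 76%.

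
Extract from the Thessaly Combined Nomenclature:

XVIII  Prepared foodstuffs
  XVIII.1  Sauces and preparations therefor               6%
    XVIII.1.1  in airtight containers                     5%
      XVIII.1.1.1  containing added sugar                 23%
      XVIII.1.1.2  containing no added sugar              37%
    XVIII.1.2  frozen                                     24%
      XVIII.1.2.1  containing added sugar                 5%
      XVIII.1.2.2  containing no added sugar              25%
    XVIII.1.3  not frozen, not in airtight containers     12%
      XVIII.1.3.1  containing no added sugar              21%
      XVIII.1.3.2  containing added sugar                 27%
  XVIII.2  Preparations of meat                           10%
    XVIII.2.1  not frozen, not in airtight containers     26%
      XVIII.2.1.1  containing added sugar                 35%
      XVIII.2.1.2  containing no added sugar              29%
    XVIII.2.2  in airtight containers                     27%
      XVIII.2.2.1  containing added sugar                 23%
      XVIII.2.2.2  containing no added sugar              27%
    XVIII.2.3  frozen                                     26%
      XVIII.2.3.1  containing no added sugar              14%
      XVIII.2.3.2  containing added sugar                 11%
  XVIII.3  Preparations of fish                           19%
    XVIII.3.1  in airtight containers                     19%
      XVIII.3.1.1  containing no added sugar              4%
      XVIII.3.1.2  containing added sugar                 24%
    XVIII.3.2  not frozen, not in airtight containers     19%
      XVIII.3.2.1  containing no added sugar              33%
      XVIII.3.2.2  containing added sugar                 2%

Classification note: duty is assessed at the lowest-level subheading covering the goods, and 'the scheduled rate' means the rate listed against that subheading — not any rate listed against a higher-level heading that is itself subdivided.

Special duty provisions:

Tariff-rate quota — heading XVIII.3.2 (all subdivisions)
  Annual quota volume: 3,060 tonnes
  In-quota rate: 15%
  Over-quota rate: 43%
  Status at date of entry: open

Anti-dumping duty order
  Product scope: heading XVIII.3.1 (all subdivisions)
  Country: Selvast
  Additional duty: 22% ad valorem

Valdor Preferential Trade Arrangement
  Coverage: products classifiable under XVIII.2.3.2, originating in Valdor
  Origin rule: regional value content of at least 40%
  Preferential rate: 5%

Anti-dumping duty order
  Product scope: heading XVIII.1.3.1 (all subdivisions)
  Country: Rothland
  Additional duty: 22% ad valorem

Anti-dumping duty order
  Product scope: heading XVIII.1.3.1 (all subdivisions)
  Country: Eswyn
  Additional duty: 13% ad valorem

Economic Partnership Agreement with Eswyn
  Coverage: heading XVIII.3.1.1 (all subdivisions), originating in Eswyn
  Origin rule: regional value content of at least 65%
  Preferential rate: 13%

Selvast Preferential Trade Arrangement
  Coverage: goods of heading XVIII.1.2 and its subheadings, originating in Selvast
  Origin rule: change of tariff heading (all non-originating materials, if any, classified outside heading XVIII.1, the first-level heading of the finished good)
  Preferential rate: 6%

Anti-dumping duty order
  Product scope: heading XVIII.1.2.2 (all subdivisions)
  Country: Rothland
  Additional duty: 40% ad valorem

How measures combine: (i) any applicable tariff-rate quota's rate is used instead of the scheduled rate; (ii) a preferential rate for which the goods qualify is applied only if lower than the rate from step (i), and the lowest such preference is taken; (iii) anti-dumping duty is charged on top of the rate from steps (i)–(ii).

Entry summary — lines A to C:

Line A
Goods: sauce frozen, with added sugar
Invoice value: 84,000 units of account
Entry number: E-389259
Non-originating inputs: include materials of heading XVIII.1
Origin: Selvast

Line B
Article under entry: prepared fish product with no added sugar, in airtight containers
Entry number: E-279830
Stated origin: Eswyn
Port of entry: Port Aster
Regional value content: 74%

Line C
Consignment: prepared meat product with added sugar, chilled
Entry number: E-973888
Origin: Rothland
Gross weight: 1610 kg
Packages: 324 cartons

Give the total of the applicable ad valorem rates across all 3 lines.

44%

Line A: sauce → XVIII.1; frozen → XVIII.1.2; with added sugar → XVIII.1.2.1. Scheduled 5%. Selvast agreement on XVIII.1.2: CTH not met. → 5%.
Line B: prepared fish product → XVIII.3; in airtight containers → XVIII.3.1; with no added sugar → XVIII.3.1.1. Scheduled 4%. Eswyn agreement on XVIII.3.1.1: RVC ≥ 65% → 13% available; preference 13% not lower than 4% → no reduction. → 4%.
Line C: prepared meat product → XVIII.2; chilled → XVIII.2.1; with added sugar → XVIII.2.1.1. Scheduled 35%. No special measure applies. → 35%.
Sum: 5% + 4% + 35% = 44%.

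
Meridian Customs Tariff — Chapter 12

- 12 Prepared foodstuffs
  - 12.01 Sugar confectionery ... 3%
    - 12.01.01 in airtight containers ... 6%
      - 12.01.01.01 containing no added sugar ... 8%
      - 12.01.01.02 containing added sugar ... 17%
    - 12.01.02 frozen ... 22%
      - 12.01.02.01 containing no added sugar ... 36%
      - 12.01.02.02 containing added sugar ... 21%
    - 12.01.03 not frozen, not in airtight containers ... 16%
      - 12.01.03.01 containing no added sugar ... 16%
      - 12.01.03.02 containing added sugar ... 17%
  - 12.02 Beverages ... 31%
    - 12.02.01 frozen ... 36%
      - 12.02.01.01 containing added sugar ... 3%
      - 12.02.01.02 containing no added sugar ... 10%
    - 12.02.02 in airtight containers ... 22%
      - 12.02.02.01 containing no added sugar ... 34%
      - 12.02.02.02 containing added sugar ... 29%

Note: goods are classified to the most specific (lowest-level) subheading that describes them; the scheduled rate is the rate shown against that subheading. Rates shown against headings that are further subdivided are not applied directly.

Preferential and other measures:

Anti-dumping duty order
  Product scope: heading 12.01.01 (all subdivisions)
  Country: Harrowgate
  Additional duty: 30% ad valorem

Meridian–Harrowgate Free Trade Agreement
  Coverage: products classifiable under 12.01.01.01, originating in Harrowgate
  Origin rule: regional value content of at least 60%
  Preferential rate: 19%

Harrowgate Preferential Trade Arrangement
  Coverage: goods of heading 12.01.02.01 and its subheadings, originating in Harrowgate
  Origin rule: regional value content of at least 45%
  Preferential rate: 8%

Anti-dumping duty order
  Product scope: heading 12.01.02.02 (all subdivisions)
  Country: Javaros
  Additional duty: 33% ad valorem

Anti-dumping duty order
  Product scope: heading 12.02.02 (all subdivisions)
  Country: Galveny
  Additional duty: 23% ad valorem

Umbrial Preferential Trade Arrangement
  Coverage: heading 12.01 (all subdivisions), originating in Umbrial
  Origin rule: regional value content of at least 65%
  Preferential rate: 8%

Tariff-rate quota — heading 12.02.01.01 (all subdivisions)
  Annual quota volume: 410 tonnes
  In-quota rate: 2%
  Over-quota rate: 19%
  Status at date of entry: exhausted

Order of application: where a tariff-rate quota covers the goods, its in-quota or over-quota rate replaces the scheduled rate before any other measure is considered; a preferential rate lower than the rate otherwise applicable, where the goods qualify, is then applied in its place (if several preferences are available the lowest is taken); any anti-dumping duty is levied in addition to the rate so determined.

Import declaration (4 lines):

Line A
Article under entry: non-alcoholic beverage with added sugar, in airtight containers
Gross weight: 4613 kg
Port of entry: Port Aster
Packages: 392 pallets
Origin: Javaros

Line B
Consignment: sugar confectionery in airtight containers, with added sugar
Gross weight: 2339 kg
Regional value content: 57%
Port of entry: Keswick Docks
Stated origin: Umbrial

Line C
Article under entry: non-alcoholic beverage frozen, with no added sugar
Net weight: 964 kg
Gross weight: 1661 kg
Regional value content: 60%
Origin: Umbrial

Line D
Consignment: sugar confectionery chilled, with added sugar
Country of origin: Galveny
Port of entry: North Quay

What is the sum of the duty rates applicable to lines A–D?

Line A: non-alcoholic beverage → 12.02; in airtight containers → 12.02.02; with added sugar → 12.02.02.02. Scheduled 29%. No special measure applies. → 29%.
Line B: sugar confectionery → 12.01; in airtight containers → 12.01.01; with added sugar → 12.01.01.02. Scheduled 17%. Umbrial agreement on 12.01: RVC < 65%. → 17%.
Line C: non-alcoholic beverage → 12.02; frozen → 12.02.01; with no added sugar → 12.02.01.02. Scheduled 10%. Umbrial agreement on 12.01: 12.02.01.02 not covered. → 10%.
Line D: sugar confectionery → 12.01; chilled → 12.01.03; with added sugar → 12.01.03.02. Scheduled 17%. No special measure applies. → 17%.
Sum: 29% + 17% + 10% + 17% = 73%.

73%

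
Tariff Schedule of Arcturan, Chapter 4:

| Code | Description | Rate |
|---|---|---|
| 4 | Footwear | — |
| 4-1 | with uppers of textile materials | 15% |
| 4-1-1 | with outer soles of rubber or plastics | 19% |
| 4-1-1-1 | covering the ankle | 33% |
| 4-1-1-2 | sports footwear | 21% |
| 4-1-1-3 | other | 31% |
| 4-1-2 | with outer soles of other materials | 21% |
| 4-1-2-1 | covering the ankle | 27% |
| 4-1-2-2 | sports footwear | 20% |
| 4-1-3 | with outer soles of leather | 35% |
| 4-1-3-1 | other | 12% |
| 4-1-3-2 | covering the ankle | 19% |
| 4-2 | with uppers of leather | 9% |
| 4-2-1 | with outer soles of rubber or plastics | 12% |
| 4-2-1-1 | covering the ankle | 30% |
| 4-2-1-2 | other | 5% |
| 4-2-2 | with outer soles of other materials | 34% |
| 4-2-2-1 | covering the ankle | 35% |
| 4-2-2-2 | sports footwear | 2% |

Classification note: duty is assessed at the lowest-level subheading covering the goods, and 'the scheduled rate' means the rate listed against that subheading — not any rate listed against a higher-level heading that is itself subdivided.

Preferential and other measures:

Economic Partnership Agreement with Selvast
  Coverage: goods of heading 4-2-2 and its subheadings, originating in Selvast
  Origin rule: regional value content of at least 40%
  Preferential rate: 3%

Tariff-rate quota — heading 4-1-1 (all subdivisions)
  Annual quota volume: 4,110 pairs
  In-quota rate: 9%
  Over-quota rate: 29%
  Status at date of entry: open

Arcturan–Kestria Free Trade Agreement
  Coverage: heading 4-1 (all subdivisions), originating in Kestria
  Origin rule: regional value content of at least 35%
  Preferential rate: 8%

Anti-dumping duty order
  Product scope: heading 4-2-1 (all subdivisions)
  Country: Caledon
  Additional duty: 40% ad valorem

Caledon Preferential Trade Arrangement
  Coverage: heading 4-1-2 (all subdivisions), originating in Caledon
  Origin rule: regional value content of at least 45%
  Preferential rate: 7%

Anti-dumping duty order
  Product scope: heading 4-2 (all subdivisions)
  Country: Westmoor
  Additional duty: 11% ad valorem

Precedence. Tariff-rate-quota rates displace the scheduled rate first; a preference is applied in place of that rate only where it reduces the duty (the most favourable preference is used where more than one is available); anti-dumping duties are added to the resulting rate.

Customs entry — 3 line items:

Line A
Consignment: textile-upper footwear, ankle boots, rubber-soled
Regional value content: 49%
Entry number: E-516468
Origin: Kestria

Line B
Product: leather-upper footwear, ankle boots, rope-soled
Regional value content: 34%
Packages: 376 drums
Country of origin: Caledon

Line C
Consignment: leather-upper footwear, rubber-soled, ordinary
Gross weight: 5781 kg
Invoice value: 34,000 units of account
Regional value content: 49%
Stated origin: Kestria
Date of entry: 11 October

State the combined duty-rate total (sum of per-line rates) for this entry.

48%

Line A: textile-upper → 4-1; rubber-soled → 4-1-1; ankle boots → 4-1-1-1. Scheduled 33%. quota on 4-1-1 open → in-quota 9%; Kestria agreement on 4-1: RVC ≥ 35% → 8% available; preferential 8%. → 8%.
Line B: leather-upper → 4-2; rope-soled → 4-2-2; ankle boots → 4-2-2-1. Scheduled 35%. Caledon agreement on 4-1-2: 4-2-2-1 not covered. → 35%.
Line C: leather-upper → 4-2; rubber-soled → 4-2-1; ordinary → 4-2-1-2. Scheduled 5%. Kestria agreement on 4-1: 4-2-1-2 not covered. → 5%.
Sum: 8% + 35% + 5% = 48%.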